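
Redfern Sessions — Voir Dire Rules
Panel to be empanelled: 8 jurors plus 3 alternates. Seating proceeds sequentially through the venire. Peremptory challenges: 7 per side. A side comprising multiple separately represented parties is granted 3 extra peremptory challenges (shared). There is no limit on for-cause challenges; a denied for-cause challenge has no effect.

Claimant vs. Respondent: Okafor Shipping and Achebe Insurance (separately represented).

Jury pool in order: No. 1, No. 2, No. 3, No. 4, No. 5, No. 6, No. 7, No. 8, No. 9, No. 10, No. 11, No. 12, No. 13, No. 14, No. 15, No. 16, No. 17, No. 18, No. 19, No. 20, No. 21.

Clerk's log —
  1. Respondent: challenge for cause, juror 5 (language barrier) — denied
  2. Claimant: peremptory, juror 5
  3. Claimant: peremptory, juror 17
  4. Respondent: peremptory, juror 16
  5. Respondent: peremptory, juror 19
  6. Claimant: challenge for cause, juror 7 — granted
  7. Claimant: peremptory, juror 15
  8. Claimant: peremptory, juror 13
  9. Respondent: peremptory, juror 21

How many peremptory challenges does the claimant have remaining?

Claimant allotment: 7.
Claimant peremptories used: #5, #17, #15, #13 — 4 (the for-cause on #7 doesn't count).
Remaining: 7 − 4 = 3.

3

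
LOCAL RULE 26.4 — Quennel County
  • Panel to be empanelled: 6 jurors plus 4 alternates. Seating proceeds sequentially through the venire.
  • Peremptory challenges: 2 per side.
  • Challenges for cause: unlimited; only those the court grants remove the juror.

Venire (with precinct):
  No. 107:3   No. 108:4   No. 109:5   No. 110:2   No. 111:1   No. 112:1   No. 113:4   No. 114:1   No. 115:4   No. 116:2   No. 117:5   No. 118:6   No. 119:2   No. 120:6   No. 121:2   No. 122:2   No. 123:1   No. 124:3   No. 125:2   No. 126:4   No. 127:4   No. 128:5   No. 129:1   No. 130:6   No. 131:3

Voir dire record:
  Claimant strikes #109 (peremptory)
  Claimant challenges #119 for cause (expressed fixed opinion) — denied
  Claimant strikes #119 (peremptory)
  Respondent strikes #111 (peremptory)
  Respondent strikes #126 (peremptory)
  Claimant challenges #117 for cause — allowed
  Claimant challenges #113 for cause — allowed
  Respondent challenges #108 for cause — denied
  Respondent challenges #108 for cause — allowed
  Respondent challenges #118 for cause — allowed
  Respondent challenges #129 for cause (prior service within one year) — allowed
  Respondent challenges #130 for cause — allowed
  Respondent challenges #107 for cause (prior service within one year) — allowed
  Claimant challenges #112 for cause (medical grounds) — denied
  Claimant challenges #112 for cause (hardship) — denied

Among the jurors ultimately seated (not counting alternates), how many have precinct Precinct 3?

0

Removed: #107, #108, #109, #111, #113, #117, #118, #119, #126, #129, #130.
Seated jurors 1–6: #110, #112, #114, #115, #116, #120 (alternates #121, #122, #123, #124 not counted).
None of those are in Precinct 3 → 0.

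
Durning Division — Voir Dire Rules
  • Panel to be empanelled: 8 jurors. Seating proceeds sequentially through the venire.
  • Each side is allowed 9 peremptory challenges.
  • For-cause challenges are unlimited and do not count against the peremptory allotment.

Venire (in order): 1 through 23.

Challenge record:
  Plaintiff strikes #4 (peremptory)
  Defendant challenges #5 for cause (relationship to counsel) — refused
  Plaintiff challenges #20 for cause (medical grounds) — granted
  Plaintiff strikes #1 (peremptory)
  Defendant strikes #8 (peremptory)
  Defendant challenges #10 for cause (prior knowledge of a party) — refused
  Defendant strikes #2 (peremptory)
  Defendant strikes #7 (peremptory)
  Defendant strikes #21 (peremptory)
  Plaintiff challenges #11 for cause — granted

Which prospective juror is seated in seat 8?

Removed: #1, #2, #4, #7, #8, #11, #20, #21. (#5, #10 stay — for-cause denied.)
Seating in order: seats 1–8 → #3, #5, #6, #9, #10, #12, #13, #14.
So seat 8 is #14.

14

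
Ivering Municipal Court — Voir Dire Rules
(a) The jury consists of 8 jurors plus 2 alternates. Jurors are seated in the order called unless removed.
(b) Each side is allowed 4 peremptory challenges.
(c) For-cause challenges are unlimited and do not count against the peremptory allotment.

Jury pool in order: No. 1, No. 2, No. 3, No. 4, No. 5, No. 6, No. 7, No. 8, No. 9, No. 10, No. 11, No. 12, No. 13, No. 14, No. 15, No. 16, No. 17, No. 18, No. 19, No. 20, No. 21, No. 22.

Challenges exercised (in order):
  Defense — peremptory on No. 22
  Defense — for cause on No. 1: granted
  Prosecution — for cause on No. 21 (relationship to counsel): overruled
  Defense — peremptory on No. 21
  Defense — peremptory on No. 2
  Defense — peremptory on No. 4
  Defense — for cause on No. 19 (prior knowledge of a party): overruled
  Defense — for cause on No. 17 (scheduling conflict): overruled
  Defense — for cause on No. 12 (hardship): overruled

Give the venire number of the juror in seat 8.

11

Removed: #1, #2, #4, #21, #22. (#12, #17, #19 stay — for-cause denied.)
Seating in order: seats 1–8 → #3, #5, #6, #7, #8, #9, #10, #11; alternates → #12, #13.
So seat 8 is #11.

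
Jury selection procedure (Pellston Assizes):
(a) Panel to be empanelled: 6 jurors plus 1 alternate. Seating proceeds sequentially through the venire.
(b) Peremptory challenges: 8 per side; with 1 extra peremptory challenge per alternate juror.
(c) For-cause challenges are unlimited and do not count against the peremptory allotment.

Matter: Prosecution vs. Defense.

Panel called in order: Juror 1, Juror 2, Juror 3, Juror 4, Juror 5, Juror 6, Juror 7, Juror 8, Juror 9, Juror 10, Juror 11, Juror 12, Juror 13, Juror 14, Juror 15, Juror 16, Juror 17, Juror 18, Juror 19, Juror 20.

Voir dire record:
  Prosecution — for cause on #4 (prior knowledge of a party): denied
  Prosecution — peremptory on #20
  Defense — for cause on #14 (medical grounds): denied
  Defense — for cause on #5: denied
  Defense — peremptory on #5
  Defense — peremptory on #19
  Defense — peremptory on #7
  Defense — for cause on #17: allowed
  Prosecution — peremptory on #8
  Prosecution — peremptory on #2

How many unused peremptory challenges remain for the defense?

Defense allotment: 8 base + 1 × 1 alternate = 9.
Defense peremptories used: #5, #19, #7 — 3 (for-cause on #14, #5, #17 don't count).
Remaining: 9 − 3 = 6.

6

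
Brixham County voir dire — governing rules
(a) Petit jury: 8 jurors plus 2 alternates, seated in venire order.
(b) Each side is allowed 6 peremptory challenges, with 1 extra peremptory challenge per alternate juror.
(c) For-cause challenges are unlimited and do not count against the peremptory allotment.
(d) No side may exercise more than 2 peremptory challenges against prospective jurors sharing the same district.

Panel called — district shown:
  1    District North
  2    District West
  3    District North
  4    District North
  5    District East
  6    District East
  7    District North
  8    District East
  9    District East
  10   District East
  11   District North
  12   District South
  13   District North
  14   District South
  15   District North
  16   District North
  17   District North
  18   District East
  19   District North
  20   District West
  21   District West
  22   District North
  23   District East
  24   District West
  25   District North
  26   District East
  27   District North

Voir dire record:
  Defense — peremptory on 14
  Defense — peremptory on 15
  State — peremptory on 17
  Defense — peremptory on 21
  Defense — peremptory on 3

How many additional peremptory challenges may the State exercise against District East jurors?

State peremptories so far: #17 — 1 of 8 used, 7 left overall.
Against District East: none yet — per-district cap 2 leaves 2.
Binding limit: min(7, 2) = 2.

2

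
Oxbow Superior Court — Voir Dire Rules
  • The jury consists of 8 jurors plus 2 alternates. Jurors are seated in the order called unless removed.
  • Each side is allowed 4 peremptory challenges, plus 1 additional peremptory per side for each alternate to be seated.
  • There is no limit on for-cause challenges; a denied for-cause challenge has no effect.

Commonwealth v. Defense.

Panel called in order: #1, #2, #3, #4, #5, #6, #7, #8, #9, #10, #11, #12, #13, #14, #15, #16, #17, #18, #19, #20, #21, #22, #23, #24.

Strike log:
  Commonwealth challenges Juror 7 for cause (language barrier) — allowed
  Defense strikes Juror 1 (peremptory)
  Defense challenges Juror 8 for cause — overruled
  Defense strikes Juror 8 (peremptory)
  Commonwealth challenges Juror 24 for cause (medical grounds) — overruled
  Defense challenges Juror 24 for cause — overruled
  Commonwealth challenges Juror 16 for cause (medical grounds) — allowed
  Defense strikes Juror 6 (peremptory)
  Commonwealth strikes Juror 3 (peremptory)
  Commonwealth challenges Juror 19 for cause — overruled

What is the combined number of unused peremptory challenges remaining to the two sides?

Commonwealth allotment: 4 base + 1 × 2 alternates = 6. Defense allotment: 4 base + 1 × 2 alternates = 6.
Commonwealth peremptories used: #3 — 1 (for-cause on #7, #24, #16, #19 don't count).
Defense peremptories used: #1, #8, #6 — 3 (for-cause on #8, #24 don't count).
Remaining: (6 − 1) + (6 − 3) = 8.

8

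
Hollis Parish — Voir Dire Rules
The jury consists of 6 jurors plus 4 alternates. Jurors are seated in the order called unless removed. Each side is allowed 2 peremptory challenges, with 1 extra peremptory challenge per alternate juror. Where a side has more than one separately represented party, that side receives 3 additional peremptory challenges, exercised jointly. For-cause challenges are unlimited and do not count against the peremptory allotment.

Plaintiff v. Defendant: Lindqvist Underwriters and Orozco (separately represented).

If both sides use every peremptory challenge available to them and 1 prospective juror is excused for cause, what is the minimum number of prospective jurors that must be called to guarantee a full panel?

Seats to fill: 6 + 4 alternates = 10.
Peremptories — Plaintiff: 2 + 1×4 = 6; Defendant: 2 + 1×4 + 3 = 9; total 15.
For-cause removals: 1.
Minimum venire: 10 + 15 + 1 = 26.

26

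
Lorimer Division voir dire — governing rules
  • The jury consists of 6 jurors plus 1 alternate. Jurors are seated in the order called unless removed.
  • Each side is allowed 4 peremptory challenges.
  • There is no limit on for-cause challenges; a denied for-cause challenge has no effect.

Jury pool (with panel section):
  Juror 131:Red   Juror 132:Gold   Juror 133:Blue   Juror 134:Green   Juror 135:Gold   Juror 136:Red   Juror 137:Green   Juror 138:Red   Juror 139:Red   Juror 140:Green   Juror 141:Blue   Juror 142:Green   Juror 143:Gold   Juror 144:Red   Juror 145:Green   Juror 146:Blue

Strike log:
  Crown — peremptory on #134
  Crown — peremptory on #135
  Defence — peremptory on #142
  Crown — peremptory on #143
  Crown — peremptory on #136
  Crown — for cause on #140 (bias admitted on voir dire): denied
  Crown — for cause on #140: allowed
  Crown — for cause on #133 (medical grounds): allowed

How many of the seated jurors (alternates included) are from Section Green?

1

Removed: #133, #134, #135, #136, #140, #142, #143.
Seated (7 incl. alternates): #131, #132, #137, #138, #139, #141, #144.
Of those, in Section Green: #137 → 1.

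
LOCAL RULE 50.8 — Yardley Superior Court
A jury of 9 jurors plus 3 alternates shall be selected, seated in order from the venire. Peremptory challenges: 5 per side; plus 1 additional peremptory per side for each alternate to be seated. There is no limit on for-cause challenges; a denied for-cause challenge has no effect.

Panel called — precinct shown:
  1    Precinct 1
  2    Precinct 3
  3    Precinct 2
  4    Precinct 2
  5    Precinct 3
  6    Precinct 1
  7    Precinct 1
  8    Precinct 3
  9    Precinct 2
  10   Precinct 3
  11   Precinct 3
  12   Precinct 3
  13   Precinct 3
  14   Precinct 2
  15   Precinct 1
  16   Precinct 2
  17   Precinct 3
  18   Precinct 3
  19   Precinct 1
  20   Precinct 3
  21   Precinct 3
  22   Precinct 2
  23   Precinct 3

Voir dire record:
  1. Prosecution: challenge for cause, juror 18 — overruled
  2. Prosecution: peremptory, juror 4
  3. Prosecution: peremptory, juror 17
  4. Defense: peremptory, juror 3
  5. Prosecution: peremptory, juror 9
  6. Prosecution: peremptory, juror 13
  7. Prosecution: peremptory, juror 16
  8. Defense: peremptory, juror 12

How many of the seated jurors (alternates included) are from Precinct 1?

Removed: #3, #4, #9, #12, #13, #16, #17.
Seated (12 incl. alternates): #1, #2, #5, #6, #7, #8, #10, #11, #14, #15, #18, #19.
Of those, in Precinct 1: #1, #6, #7, #15, #19 → 5.

5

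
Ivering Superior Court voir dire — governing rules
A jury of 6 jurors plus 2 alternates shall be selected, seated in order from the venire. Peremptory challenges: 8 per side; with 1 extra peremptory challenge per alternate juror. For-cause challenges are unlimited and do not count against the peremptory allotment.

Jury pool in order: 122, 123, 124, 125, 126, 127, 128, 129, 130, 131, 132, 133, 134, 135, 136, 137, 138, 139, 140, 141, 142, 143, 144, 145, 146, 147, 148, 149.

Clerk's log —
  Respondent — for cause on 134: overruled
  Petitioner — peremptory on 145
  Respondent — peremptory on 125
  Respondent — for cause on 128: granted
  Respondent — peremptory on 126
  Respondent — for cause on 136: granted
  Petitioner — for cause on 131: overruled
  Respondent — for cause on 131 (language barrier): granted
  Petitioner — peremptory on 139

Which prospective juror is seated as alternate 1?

132

Removed: #125, #126, #128, #131, #136, #139, #145. (#134 stays — for-cause denied.)
Seating in order: seats 1–6 → #122, #123, #124, #127, #129, #130; alternates → #132, #133.
So alternate 1 is #132.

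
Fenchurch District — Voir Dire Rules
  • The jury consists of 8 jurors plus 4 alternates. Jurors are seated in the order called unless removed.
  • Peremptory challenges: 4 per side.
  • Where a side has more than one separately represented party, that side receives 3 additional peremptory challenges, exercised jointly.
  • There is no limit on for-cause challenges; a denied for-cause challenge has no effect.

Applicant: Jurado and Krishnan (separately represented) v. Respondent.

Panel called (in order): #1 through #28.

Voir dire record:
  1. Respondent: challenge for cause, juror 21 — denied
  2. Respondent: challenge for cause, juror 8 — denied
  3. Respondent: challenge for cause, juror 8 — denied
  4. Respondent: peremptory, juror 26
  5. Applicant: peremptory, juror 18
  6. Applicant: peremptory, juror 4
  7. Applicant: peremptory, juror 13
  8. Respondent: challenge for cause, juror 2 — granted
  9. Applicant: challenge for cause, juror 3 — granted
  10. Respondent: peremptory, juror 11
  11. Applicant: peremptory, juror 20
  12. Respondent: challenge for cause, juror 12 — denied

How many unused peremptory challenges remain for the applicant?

Applicant allotment: 4 base + 3 multi-party = 7.
Applicant peremptories used: #18, #4, #13, #20 — 4 (the for-cause on #3 doesn't count).
Remaining: 7 − 4 = 3.

3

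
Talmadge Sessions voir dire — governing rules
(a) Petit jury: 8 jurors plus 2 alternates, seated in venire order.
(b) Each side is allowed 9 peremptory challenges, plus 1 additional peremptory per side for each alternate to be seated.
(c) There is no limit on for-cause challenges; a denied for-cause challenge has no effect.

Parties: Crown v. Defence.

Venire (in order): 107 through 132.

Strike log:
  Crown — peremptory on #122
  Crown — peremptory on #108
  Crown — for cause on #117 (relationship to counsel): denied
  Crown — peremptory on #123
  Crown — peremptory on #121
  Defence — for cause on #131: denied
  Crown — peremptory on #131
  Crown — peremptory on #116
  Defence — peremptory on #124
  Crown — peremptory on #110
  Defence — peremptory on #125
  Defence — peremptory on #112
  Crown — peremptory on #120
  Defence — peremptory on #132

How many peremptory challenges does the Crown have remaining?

Crown allotment: 9 base + 1 × 2 alternates = 11.
Crown peremptories used: #122, #108, #123, #121, #131, #116, #110, #120 — 8 (the for-cause on #117 doesn't count).
Remaining: 11 − 8 = 3.

3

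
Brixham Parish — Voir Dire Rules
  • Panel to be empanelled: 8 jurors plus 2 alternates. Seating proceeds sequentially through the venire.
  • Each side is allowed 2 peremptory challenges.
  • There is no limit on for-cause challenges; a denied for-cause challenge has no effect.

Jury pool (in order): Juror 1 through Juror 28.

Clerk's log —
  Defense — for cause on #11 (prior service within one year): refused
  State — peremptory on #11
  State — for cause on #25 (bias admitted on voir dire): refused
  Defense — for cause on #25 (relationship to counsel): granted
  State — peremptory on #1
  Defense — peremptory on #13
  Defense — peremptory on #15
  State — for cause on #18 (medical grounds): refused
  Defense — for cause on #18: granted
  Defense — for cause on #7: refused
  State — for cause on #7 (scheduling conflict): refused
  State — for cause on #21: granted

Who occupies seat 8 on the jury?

Removed: #1, #11, #13, #15, #18, #21, #25. (#7 stays — for-cause denied.)
Seating in order: seats 1–8 → #2, #3, #4, #5, #6, #7, #8, #9; alternates → #10, #12.
So seat 8 is #9.

9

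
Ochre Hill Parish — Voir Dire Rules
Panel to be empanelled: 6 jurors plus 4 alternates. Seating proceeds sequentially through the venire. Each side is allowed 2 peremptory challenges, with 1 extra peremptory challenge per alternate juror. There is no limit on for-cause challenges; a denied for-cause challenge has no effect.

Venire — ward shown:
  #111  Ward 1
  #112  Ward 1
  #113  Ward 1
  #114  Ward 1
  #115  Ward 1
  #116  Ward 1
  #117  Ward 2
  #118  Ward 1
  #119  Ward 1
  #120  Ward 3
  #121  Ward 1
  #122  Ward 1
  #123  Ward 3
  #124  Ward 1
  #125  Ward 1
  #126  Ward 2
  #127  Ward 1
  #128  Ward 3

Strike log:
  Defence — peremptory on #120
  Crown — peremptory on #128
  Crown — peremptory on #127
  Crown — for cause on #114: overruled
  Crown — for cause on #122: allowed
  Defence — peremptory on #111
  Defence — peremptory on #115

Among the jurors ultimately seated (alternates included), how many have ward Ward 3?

1

Removed: #111, #115, #120, #122, #127, #128.
Seated (10 incl. alternates): #112, #113, #114, #116, #117, #118, #119, #121, #123, #124.
Of those, in Ward 3: #123 → 1.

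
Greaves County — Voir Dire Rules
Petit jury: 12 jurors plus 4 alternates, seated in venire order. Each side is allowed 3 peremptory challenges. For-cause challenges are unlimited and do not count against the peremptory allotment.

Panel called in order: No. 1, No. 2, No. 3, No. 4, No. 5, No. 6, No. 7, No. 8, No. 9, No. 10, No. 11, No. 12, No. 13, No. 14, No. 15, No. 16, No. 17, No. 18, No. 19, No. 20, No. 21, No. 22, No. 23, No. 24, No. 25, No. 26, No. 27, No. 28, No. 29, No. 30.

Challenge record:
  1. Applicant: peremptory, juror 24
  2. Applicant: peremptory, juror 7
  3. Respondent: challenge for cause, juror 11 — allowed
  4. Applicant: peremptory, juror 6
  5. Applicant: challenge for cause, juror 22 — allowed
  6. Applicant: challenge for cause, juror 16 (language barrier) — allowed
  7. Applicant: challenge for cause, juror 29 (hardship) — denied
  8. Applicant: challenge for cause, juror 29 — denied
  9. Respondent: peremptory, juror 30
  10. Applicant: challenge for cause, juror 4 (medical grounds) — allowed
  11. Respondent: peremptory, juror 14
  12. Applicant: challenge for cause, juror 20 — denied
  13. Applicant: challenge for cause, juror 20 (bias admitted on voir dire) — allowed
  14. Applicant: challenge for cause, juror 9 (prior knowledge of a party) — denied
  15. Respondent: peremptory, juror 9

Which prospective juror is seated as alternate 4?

26

Removed: #4, #6, #7, #9, #11, #14, #16, #20, #22, #24, #30. (#29 stays — for-cause denied.)
Seating in order: seats 1–12 → #1, #2, #3, #5, #8, #10, #12, #13, #15, #17, #18, #19; alternates → #21, #23, #25, #26.
So alternate 4 is #26.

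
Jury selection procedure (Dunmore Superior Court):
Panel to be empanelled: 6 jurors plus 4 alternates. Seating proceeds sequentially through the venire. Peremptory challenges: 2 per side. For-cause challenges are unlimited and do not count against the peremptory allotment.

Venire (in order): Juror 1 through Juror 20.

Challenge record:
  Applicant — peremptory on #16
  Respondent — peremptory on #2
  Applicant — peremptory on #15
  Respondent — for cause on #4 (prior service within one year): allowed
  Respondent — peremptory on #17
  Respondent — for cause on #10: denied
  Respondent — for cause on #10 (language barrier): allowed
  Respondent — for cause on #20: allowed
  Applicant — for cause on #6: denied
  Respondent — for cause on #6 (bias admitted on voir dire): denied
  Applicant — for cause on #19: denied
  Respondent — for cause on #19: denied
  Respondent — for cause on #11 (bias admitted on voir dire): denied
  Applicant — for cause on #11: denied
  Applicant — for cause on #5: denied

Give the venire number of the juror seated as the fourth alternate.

Removed: #2, #4, #10, #15, #16, #17, #20. (#5, #6, #11, #19 stay — for-cause denied.)
Seating in order: seats 1–6 → #1, #3, #5, #6, #7, #8; alternates → #9, #11, #12, #13.
So alternate 4 is #13.

13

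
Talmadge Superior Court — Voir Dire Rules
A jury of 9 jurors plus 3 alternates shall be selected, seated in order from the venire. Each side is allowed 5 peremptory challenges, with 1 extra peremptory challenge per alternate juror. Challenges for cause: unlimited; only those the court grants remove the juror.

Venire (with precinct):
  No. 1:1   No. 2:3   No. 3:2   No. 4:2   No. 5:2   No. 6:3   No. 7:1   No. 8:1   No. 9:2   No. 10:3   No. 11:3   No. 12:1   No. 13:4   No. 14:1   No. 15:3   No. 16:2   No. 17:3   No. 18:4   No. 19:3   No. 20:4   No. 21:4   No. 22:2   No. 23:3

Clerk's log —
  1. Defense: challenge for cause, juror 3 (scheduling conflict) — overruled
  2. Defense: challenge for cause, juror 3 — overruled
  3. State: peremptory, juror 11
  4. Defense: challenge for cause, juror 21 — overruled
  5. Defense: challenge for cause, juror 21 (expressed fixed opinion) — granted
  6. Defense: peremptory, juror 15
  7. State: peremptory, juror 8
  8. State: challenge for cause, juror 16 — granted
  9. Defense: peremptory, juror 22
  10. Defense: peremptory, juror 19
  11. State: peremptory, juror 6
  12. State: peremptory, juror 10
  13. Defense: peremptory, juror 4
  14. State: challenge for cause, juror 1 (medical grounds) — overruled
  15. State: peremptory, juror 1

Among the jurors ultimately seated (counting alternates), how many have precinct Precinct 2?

3

Removed: #1, #4, #6, #8, #10, #11, #15, #16, #19, #21, #22.
Seated (12 incl. alternates): #2, #3, #5, #7, #9, #12, #13, #14, #17, #18, #20, #23.
Of those, in Precinct 2: #3, #5, #9 → 3.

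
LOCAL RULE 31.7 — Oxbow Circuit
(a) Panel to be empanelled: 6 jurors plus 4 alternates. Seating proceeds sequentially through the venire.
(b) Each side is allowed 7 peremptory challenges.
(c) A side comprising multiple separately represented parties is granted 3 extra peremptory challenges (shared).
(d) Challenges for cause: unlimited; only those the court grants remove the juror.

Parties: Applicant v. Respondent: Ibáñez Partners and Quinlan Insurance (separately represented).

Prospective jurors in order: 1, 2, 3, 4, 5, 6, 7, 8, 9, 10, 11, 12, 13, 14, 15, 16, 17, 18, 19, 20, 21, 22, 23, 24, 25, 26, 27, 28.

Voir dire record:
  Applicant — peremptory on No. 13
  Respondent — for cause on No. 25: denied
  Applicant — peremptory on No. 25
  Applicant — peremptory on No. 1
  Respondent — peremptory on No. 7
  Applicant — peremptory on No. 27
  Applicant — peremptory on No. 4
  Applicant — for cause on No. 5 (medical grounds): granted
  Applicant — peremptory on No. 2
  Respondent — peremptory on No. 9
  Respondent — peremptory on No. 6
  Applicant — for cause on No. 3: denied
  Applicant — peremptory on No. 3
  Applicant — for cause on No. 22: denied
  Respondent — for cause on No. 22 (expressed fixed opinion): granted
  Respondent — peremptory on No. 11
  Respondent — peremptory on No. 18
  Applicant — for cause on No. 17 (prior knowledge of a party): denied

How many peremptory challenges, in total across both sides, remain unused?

Applicant allotment: 7. Respondent allotment: 7 base + 3 multi-party = 10.
Applicant peremptories used: #13, #25, #1, #27, #4, #2, #3 — 7 (for-cause on #5, #3, #22, #17 don't count).
Respondent peremptories used: #7, #9, #6, #11, #18 — 5 (for-cause on #25, #22 don't count).
Remaining: (7 − 7) + (10 − 5) = 5.

5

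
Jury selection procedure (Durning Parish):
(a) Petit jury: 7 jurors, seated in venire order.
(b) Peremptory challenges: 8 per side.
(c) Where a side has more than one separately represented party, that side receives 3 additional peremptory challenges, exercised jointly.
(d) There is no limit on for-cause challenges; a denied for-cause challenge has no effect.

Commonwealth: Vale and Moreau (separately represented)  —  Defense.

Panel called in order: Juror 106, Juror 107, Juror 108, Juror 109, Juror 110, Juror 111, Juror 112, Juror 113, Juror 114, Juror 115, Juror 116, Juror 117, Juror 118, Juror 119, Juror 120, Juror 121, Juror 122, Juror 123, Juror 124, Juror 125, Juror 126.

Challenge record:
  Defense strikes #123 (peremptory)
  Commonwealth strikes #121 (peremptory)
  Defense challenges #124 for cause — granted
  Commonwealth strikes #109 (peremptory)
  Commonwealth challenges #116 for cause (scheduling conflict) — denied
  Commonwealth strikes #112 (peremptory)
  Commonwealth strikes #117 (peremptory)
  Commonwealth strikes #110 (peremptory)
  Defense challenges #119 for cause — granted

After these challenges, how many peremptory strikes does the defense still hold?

7

Defense allotment: 8.
Defense peremptories used: #123 — 1 (for-cause on #124, #119 don't count).
Remaining: 8 − 1 = 7.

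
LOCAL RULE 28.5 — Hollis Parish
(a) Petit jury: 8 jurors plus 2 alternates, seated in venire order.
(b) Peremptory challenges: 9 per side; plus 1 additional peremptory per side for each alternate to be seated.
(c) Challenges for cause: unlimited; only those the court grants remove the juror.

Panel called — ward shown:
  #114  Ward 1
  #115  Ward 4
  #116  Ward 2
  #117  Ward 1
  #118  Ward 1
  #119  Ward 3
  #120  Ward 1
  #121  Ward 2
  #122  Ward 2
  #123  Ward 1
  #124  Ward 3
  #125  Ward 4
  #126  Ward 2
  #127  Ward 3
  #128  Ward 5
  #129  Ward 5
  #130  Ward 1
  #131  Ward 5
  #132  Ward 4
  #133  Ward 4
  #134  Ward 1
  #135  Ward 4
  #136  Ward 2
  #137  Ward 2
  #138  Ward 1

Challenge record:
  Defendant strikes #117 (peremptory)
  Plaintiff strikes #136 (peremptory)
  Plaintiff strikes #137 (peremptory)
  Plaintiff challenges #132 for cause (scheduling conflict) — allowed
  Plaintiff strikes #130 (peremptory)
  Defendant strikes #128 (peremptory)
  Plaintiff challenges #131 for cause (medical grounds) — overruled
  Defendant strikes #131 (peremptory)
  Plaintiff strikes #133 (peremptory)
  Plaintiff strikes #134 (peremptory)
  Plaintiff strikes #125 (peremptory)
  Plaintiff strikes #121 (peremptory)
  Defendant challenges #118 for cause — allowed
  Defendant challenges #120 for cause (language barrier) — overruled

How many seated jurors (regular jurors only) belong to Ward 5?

0

Removed: #117, #118, #121, #125, #128, #130, #131, #132, #133, #134, #136, #137.
Seated jurors 1–8: #114, #115, #116, #119, #120, #122, #123, #124 (alternates #126, #127 not counted).
None of those are in Ward 5 → 0.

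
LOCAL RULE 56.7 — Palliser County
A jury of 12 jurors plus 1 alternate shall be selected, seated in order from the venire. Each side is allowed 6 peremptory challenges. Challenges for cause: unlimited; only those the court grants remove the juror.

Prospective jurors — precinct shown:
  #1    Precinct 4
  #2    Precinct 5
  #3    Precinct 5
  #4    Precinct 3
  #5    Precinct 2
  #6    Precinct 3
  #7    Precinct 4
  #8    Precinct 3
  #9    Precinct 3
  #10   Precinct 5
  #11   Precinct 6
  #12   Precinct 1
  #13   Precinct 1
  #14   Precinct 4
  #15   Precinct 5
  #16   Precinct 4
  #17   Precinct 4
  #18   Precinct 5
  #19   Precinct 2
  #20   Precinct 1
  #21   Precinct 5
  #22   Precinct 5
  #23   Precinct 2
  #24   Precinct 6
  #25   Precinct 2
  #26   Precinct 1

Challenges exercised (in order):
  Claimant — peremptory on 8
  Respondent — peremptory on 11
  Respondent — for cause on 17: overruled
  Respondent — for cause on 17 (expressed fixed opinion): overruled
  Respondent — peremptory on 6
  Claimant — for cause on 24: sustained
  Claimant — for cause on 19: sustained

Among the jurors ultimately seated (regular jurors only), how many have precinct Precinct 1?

2

Removed: #6, #8, #11, #19, #24.
Seated jurors 1–12: #1, #2, #3, #4, #5, #7, #9, #10, #12, #13, #14, #15 (alternates #16 not counted).
Of those, in Precinct 1: #12, #13 → 2.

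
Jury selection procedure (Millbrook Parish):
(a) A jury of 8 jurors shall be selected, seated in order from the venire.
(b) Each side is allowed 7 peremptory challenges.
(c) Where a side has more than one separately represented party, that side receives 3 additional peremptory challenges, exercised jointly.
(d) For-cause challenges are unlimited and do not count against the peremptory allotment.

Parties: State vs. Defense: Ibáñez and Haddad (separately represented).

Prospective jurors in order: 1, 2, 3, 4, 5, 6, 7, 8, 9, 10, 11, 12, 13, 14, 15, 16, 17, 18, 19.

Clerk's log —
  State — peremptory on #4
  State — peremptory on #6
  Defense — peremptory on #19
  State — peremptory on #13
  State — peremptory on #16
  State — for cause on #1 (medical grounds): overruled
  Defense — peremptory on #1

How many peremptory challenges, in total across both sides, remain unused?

State allotment: 7. Defense allotment: 7 base + 3 multi-party = 10.
State peremptories used: #4, #6, #13, #16 — 4 (the for-cause on #1 doesn't count).
Defense peremptories used: #19, #1 — 2.
Remaining: (7 − 4) + (10 − 2) = 11.

11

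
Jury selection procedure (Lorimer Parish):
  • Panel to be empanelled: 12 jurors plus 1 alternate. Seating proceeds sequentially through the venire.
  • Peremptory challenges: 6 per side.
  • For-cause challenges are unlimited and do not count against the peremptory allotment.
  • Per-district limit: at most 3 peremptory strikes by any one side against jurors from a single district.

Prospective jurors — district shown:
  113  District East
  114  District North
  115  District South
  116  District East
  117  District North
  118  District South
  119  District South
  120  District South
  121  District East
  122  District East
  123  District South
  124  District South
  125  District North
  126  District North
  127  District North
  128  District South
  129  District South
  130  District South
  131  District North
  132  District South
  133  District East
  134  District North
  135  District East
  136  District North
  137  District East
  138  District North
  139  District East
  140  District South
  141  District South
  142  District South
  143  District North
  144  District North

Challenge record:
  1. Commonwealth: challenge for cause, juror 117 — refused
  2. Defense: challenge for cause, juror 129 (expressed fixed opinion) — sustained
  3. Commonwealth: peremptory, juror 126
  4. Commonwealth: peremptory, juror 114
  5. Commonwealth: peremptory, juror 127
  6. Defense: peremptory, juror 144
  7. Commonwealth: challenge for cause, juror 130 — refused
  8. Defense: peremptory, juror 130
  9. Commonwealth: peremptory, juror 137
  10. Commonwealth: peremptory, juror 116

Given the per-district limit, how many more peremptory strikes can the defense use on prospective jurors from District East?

3

Defense peremptories so far: #144, #130 — 2 of 6 used, 4 left overall.
Against District East: none yet — per-district cap 3 leaves 3.
Binding limit: min(4, 3) = 3.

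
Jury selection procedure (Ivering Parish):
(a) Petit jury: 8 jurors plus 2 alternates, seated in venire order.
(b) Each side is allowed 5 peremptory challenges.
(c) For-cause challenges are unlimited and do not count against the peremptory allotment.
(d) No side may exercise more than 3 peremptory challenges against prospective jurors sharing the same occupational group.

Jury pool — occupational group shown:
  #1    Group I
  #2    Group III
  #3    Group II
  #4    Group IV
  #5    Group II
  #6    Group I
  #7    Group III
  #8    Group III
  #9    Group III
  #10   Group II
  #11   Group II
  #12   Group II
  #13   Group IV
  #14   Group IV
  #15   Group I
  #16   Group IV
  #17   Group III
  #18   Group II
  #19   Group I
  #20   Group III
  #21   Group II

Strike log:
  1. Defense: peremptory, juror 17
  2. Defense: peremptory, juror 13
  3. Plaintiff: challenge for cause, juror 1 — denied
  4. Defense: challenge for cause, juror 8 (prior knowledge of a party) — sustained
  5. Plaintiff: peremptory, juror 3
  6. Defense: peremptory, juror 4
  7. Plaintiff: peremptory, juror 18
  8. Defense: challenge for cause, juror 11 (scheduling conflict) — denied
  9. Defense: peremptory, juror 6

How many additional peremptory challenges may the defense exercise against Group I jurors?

Defense peremptories so far: #17, #13, #4, #6 — 4 of 5 used, 1 left overall.
Against Group I: #6 — 1 used; per-group cap 3 leaves 2.
Binding limit: min(1, 2) = 1.

1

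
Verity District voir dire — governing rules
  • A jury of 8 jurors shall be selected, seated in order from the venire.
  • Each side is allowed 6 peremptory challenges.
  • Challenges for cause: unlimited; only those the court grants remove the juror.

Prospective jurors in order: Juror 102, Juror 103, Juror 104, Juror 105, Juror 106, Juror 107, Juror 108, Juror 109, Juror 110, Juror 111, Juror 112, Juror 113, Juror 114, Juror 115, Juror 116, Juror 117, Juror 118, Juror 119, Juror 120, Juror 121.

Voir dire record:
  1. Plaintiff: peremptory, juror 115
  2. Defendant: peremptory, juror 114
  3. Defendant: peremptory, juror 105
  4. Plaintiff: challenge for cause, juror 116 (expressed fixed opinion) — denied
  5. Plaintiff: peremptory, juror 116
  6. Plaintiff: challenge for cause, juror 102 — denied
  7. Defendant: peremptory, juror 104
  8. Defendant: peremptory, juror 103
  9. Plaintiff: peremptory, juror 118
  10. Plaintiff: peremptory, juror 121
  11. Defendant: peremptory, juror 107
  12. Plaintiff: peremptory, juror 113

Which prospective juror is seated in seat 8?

117

Removed: #103, #104, #105, #107, #113, #114, #115, #116, #118, #121. (#102 stays — for-cause denied.)
Seating in order: seats 1–8 → #102, #106, #108, #109, #110, #111, #112, #117.
So seat 8 is #117.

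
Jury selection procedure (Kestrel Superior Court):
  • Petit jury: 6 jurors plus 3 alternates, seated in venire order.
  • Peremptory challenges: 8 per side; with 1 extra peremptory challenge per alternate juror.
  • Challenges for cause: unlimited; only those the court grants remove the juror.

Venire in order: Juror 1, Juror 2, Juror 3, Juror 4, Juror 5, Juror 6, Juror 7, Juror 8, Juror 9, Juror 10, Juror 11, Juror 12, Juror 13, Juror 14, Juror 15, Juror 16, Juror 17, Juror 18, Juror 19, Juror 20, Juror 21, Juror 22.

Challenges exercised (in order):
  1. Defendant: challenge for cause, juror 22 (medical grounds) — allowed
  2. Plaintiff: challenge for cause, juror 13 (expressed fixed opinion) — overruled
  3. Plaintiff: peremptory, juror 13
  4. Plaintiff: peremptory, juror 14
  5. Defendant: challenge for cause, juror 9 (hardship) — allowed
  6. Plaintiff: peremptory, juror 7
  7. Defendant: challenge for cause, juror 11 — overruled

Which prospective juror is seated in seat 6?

6

Removed: #7, #9, #13, #14, #22. (#11 stays — for-cause denied.)
Seating in order: seats 1–6 → #1, #2, #3, #4, #5, #6; alternates → #8, #10, #11.
So seat 6 is #6.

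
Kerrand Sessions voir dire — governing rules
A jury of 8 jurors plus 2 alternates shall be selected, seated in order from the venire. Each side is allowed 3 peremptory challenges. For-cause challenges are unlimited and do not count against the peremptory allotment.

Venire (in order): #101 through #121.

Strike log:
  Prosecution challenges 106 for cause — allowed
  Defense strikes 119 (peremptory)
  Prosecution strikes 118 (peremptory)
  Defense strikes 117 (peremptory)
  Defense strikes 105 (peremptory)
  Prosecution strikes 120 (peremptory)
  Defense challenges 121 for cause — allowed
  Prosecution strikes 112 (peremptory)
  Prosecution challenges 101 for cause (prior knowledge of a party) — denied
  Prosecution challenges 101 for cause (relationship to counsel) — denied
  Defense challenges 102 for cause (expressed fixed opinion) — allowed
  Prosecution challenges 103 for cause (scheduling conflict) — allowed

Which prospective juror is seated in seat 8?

113

Removed: #102, #103, #105, #106, #112, #117, #118, #119, #120, #121. (#101 stays — for-cause denied.)
Seating in order: seats 1–8 → #101, #104, #107, #108, #109, #110, #111, #113; alternates → #114, #115.
So seat 8 is #113.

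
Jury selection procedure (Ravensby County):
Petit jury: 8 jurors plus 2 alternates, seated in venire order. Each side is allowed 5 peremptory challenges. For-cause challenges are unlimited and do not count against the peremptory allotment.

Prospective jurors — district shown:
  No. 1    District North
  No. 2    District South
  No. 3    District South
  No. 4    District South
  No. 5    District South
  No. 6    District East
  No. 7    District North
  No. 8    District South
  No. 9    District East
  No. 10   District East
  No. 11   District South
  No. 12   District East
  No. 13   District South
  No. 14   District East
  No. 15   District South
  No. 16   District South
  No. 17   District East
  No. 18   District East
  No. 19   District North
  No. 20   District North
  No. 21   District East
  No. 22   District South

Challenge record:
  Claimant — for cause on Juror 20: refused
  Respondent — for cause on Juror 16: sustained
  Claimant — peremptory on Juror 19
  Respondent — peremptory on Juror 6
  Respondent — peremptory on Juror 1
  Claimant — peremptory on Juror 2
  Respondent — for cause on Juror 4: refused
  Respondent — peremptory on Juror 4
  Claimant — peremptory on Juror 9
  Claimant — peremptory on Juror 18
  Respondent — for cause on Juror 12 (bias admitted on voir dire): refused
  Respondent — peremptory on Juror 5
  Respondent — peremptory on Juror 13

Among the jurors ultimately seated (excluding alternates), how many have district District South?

4

Removed: #1, #2, #4, #5, #6, #9, #13, #16, #18, #19.
Seated jurors 1–8: #3, #7, #8, #10, #11, #12, #14, #15 (alternates #17, #20 not counted).
Of those, in District South: #3, #8, #11, #15 → 4.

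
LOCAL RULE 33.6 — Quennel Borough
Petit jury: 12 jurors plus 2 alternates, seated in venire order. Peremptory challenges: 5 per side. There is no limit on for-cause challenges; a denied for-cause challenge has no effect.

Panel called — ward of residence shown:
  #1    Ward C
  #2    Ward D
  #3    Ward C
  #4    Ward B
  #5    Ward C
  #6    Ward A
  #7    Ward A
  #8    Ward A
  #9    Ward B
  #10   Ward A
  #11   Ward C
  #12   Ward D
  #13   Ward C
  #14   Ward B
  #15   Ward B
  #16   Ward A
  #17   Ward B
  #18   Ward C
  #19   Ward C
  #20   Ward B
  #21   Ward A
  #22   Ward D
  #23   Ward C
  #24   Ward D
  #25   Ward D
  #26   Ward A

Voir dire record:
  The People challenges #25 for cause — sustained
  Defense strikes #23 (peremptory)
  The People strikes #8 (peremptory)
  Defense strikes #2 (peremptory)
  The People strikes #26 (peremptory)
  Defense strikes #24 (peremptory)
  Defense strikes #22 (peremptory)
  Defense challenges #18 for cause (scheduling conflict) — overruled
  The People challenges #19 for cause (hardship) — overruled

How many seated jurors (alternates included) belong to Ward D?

1

Removed: #2, #8, #22, #23, #24, #25, #26.
Seated (14 incl. alternates): #1, #3, #4, #5, #6, #7, #9, #10, #11, #12, #13, #14, #15, #16.
Of those, in Ward D: #12 → 1.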